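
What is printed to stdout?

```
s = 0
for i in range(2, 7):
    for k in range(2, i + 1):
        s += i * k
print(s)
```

i=2,k=2: s = 0+4 = 4
i=3,k=2: s = 4+6 = 10
i=3,k=3: s = 10+9 = 19
i=4,k=2: s = 19+8 = 27
i=4,k=3: s = 27+12 = 39
i=4,k=4: s = 39+16 = 55
i=5,k=2: s = 55+10 = 65
i=5,k=3: s = 65+15 = 80
i=5,k=4: s = 80+20 = 100
i=5,k=5: s = 100+25 = 125
i=6,k=2: s = 125+12 = 137
i=6,k=3: s = 137+18 = 155
i=6,k=4: s = 155+24 = 179
i=6,k=5: s = 179+30 = 209
i=6,k=6: s = 209+36 = 245

245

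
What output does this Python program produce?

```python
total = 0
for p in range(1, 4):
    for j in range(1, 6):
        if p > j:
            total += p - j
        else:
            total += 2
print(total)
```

p=1,j=1: not 1>1, total = 0+2 = 2
p=1,j=2: not 1>2, total = 2+2 = 4
p=1,j=3: not 1>3, total = 4+2 = 6
p=1,j=4: not 1>4, total = 6+2 = 8
p=1,j=5: not 1>5, total = 8+2 = 10
p=2,j=1: 2>1, total = 10+1 = 11
p=2,j=2: not 2>2, total = 11+2 = 13
p=2,j=3: not 2>3, total = 13+2 = 15
p=2,j=4: not 2>4, total = 15+2 = 17
p=2,j=5: not 2>5, total = 17+2 = 19
p=3,j=1: 3>1, total = 19+2 = 21
p=3,j=2: 3>2, total = 21+1 = 22
p=3,j=3: not 3>3, total = 22+2 = 24
p=3,j=4: not 3>4, total = 24+2 = 26
p=3,j=5: not 3>5, total = 26+2 = 28

28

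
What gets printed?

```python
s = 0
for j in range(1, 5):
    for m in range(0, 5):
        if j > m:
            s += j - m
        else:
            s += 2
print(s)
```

j=1,m=0: 1>0, s = 0+1 = 1
j=1,m=1: not 1>1, s = 1+2 = 3
j=1,m=2: not 1>2, s = 3+2 = 5
j=1,m=3: not 1>3, s = 5+2 = 7
j=1,m=4: not 1>4, s = 7+2 = 9
j=2,m=0: 2>0, s = 9+2 = 11
j=2,m=1: 2>1, s = 11+1 = 12
j=2,m=2: not 2>2, s = 12+2 = 14
j=2,m=3: not 2>3, s = 14+2 = 16
j=2,m=4: not 2>4, s = 16+2 = 18
j=3,m=0: 3>0, s = 18+3 = 21
j=3,m=1: 3>1, s = 21+2 = 23
j=3,m=2: 3>2, s = 23+1 = 24
j=3,m=3: not 3>3, s = 24+2 = 26
j=3,m=4: not 3>4, s = 26+2 = 28
j=4,m=0: 4>0, s = 28+4 = 32
j=4,m=1: 4>1, s = 32+3 = 35
j=4,m=2: 4>2, s = 35+2 = 37
j=4,m=3: 4>3, s = 37+1 = 38
j=4,m=4: not 4>4, s = 38+2 = 40

40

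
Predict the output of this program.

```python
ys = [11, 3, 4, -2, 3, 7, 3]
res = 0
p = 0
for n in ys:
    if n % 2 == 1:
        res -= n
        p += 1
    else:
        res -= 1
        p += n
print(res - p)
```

n=11: odd, res = 0-11 = -11; p=1
n=3: odd, res = (-11)-3 = -14; p=2
n=4: not odd, res = (-14)-1 = -15; p=6
n=-2: not odd, res = (-15)-1 = -16; p=4
n=3: odd, res = (-16)-3 = -19; p=5
n=7: odd, res = (-19)-7 = -26; p=6
n=3: odd, res = (-26)-3 = -29; p=7
res-p = (-29)-7 = -36

-36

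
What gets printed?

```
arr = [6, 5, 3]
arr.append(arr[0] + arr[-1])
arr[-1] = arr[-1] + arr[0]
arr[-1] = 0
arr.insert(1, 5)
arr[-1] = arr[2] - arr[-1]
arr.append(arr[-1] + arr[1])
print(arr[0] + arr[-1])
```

16

append arr[0]+arr[-1] = 6+3 = 9 → [6, 5, 3, 9]
arr[-1] = arr[-1]+arr[0] = 9+6 = 15 → [6, 5, 3, 15]
arr[-1] = 0 → [6, 5, 3, 0]
insert 5 at 1 → [6, 5, 5, 3, 0]
arr[-1] = arr[2]-arr[-1] = 5-0 = 5 → [6, 5, 5, 3, 5]
append arr[-1]+arr[1] = 5+5 = 10 → [6, 5, 5, 3, 5, 10]
arr[0]+arr[-1] = 6+10 = 16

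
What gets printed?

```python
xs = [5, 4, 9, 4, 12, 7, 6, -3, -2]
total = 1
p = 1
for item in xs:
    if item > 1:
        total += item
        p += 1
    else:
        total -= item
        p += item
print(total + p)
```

item=5: >1, total = 1+5 = 6; p=2
item=4: >1, total = 6+4 = 10; p=3
item=9: >1, total = 10+9 = 19; p=4
item=4: >1, total = 19+4 = 23; p=5
item=12: >1, total = 23+12 = 35; p=6
item=7: >1, total = 35+7 = 42; p=7
item=6: >1, total = 42+6 = 48; p=8
item=-3: not >1, total = 48-(-3) = 51; p=5
item=-2: not >1, total = 51-(-2) = 53; p=3
total+p = 53+3 = 56

56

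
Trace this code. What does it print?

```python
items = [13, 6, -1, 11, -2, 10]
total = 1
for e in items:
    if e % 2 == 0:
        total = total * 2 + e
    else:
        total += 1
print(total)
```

54

e=13: not even, total = 1+1 = 2
e=6: even, total = 2*2+6 = 10
e=-1: not even, total = 10+1 = 11
e=11: not even, total = 11+1 = 12
e=-2: even, total = 12*2+(-2) = 22
e=10: even, total = 22*2+10 = 54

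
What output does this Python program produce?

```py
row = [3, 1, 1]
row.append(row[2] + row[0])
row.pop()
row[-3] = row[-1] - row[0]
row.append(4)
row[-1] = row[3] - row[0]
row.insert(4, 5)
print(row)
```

[-2, 1, 1, 6, 5]

append row[2]+row[0] = 1+3 = 4 → [3, 1, 1, 4]
pop() removes 4 → [3, 1, 1]
row[-3] = row[-1]-row[0] = 1-3 = -2 → [-2, 1, 1]
append 4 → [-2, 1, 1, 4]
row[-1] = row[3]-row[0] = 4-(-2) = 6 → [-2, 1, 1, 6]
insert 5 at 4 → [-2, 1, 1, 6, 5]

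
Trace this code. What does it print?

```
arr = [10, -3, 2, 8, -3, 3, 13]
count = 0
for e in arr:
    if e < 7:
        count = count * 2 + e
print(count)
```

-19

e=10: not <7
e=-3: <7, count = 0*2+(-3) = -3
e=2: <7, count = (-3)*2+2 = -4
e=8: not <7
e=-3: <7, count = (-4)*2+(-3) = -11
e=3: <7, count = (-11)*2+3 = -19
e=13: not <7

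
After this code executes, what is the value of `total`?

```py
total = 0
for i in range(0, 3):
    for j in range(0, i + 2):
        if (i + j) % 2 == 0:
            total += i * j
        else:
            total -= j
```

i=0,j=0: even sum, total = 0+0 = 0
i=0,j=1: odd sum, total = 0-1 = -1
i=1,j=0: odd sum, total = (-1)-0 = -1
i=1,j=1: even sum, total = (-1)+1 = 0
i=1,j=2: odd sum, total = 0-2 = -2
i=2,j=0: even sum, total = (-2)+0 = -2
i=2,j=1: odd sum, total = (-2)-1 = -3
i=2,j=2: even sum, total = (-3)+4 = 1
i=2,j=3: odd sum, total = 1-3 = -2

-2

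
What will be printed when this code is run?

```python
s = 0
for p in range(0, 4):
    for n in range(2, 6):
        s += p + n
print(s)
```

p=0,n=2: s = 0+2 = 2
p=0,n=3: s = 2+3 = 5
p=0,n=4: s = 5+4 = 9
p=0,n=5: s = 9+5 = 14
p=1,n=2: s = 14+3 = 17
p=1,n=3: s = 17+4 = 21
p=1,n=4: s = 21+5 = 26
p=1,n=5: s = 26+6 = 32
p=2,n=2: s = 32+4 = 36
p=2,n=3: s = 36+5 = 41
p=2,n=4: s = 41+6 = 47
p=2,n=5: s = 47+7 = 54
p=3,n=2: s = 54+5 = 59
p=3,n=3: s = 59+6 = 65
p=3,n=4: s = 65+7 = 72
p=3,n=5: s = 72+8 = 80

80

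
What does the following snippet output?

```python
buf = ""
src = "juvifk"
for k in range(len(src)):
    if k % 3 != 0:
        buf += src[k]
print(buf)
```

uvfk

k=0: skip
k=1: add 'u' → 'u'
k=2: add 'v' → 'uv'
k=3: skip
k=4: add 'f' → 'uvf'
k=5: add 'k' → 'uvfk'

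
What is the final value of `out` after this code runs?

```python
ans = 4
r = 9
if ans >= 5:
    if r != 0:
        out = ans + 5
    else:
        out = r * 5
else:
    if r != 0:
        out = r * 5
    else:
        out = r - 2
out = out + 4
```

49

ans=4, r=9
ans >= 5 is False; r != 0 is True
→ out = r * 5 = 45
out = 45+4 = 49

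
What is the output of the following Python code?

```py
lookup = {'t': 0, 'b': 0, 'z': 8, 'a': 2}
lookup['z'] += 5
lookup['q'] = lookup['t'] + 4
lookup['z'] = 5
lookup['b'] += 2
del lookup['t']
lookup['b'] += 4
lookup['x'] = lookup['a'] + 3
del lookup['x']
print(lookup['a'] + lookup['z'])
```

lookup['z'] = 8+5 = 13 → {'t': 0, 'b': 0, 'z': 13, 'a': 2}
lookup['q'] = lookup['t']+4 = 4 → {'t': 0, 'b': 0, 'z': 13, 'a': 2, 'q': 4}
lookup['z'] = 5 → {'t': 0, 'b': 0, 'z': 5, 'a': 2, 'q': 4}
lookup['b'] = 0+2 = 2 → {'t': 0, 'b': 2, 'z': 5, 'a': 2, 'q': 4}
del 't' → {'b': 2, 'z': 5, 'a': 2, 'q': 4}
lookup['b'] = 2+4 = 6 → {'b': 6, 'z': 5, 'a': 2, 'q': 4}
lookup['x'] = lookup['a']+3 = 5 → {'b': 6, 'z': 5, 'a': 2, 'q': 4, 'x': 5}
del 'x' → {'b': 6, 'z': 5, 'a': 2, 'q': 4}
lookup['a']+lookup['z'] = 2+5 = 7

7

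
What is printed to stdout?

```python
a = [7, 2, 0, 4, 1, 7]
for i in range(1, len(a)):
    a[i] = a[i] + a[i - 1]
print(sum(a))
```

i=1: a[1] = 2+7 = 9 → [7, 9, 0, 4, 1, 7]
i=2: a[2] = 0+9 = 9 → [7, 9, 9, 4, 1, 7]
i=3: a[3] = 4+9 = 13 → [7, 9, 9, 13, 1, 7]
i=4: a[4] = 1+13 = 14 → [7, 9, 9, 13, 14, 7]
i=5: a[5] = 7+14 = 21 → [7, 9, 9, 13, 14, 21]
sum = 73

73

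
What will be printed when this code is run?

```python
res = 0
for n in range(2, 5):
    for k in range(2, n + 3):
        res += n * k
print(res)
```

140

n=2,k=2: res = 0+4 = 4
n=2,k=3: res = 4+6 = 10
n=2,k=4: res = 10+8 = 18
n=3,k=2: res = 18+6 = 24
n=3,k=3: res = 24+9 = 33
n=3,k=4: res = 33+12 = 45
n=3,k=5: res = 45+15 = 60
n=4,k=2: res = 60+8 = 68
n=4,k=3: res = 68+12 = 80
n=4,k=4: res = 80+16 = 96
n=4,k=5: res = 96+20 = 116
n=4,k=6: res = 116+24 = 140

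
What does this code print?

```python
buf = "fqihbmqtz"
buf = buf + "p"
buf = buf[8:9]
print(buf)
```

+ 'p' → 'fqihbmqtzp'
slice [8:9] → 'z'

z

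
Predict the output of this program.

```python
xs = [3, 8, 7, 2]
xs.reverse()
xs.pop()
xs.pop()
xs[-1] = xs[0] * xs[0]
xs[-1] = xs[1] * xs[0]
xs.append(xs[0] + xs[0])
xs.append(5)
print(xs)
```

reverse → [2, 7, 8, 3]
pop() removes 3 → [2, 7, 8]
pop() removes 8 → [2, 7]
xs[-1] = xs[0]*xs[0] = 2*2 = 4 → [2, 4]
xs[-1] = xs[1]*xs[0] = 4*2 = 8 → [2, 8]
append xs[0]+xs[0] = 2+2 = 4 → [2, 8, 4]
append 5 → [2, 8, 4, 5]

[2, 8, 4, 5]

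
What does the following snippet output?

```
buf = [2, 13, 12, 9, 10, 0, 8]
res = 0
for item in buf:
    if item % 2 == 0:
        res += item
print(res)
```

32

item=2: even, res = 0+2 = 2
item=13: not even
item=12: even, res = 2+12 = 14
item=9: not even
item=10: even, res = 14+10 = 24
item=0: even, res = 24+0 = 24
item=8: even, res = 24+8 = 32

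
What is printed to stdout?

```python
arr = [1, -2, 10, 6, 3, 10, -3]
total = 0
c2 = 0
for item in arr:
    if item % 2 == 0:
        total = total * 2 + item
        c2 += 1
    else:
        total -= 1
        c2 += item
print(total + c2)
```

item=1: not even, total = 0-1 = -1; c2=1
item=-2: even, total = (-1)*2+(-2) = -4; c2=2
item=10: even, total = (-4)*2+10 = 2; c2=3
item=6: even, total = 2*2+6 = 10; c2=4
item=3: not even, total = 10-1 = 9; c2=7
item=10: even, total = 9*2+10 = 28; c2=8
item=-3: not even, total = 28-1 = 27; c2=5
total+c2 = 27+5 = 32

32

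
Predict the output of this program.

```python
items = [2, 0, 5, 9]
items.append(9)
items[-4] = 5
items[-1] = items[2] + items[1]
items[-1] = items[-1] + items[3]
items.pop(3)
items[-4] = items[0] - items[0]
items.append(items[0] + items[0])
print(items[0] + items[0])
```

0

append 9 → [2, 0, 5, 9, 9]
items[-4] = 5 → [2, 5, 5, 9, 9]
items[-1] = items[2]+items[1] = 5+5 = 10 → [2, 5, 5, 9, 10]
items[-1] = items[-1]+items[3] = 10+9 = 19 → [2, 5, 5, 9, 19]
pop(3) removes 9 → [2, 5, 5, 19]
items[-4] = items[0]-items[0] = 2-2 = 0 → [0, 5, 5, 19]
append items[0]+items[0] = 0+0 = 0 → [0, 5, 5, 19, 0]
items[0]+items[0] = 0+0 = 0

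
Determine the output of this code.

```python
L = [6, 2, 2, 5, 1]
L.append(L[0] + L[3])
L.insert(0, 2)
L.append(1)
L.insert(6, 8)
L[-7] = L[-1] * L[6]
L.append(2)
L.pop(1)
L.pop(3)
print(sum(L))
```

append L[0]+L[3] = 6+5 = 11 → [6, 2, 2, 5, 1, 11]
insert 2 at 0 → [2, 6, 2, 2, 5, 1, 11]
append 1 → [2, 6, 2, 2, 5, 1, 11, 1]
insert 8 at 6 → [2, 6, 2, 2, 5, 1, 8, 11, 1]
L[-7] = L[-1]*L[6] = 1*8 = 8 → [2, 6, 8, 2, 5, 1, 8, 11, 1]
append 2 → [2, 6, 8, 2, 5, 1, 8, 11, 1, 2]
pop(1) removes 6 → [2, 8, 2, 5, 1, 8, 11, 1, 2]
pop(3) removes 5 → [2, 8, 2, 1, 8, 11, 1, 2]
sum = 35

35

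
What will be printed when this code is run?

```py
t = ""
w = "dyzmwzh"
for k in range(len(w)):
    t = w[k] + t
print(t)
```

k=0: prepend 'd' → 'd'
k=1: prepend 'y' → 'yd'
k=2: prepend 'z' → 'zyd'
k=3: prepend 'm' → 'mzyd'
k=4: prepend 'w' → 'wmzyd'
k=5: prepend 'z' → 'zwmzyd'
k=6: prepend 'h' → 'hzwmzyd'

hzwmzyd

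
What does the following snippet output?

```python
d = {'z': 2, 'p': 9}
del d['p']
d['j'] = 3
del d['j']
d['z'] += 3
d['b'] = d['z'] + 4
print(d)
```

del 'p' → {'z': 2}
d['j'] = 3 → {'z': 2, 'j': 3}
del 'j' → {'z': 2}
d['z'] = 2+3 = 5 → {'z': 5}
d['b'] = d['z']+4 = 9 → {'z': 5, 'b': 9}

{'z': 5, 'b': 9}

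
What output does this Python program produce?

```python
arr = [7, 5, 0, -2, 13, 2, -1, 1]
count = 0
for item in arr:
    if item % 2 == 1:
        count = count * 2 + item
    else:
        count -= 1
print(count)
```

item=7: odd, count = 0*2+7 = 7
item=5: odd, count = 7*2+5 = 19
item=0: not odd, count = 19-1 = 18
item=-2: not odd, count = 18-1 = 17
item=13: odd, count = 17*2+13 = 47
item=2: not odd, count = 47-1 = 46
item=-1: odd, count = 46*2+(-1) = 91
item=1: odd, count = 91*2+1 = 183

183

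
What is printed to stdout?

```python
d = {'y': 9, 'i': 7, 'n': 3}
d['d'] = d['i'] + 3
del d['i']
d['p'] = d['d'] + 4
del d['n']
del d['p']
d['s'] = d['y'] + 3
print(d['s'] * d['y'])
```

108

d['d'] = d['i']+3 = 10 → {'y': 9, 'i': 7, 'n': 3, 'd': 10}
del 'i' → {'y': 9, 'n': 3, 'd': 10}
d['p'] = d['d']+4 = 14 → {'y': 9, 'n': 3, 'd': 10, 'p': 14}
del 'n' → {'y': 9, 'd': 10, 'p': 14}
del 'p' → {'y': 9, 'd': 10}
d['s'] = d['y']+3 = 12 → {'y': 9, 'd': 10, 's': 12}
d['s']*d['y'] = 12*9 = 108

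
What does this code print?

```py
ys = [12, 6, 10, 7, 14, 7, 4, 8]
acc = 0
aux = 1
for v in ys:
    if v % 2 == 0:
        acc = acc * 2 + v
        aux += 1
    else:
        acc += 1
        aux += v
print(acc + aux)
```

665

v=12: even, acc = 0*2+12 = 12; aux=2
v=6: even, acc = 12*2+6 = 30; aux=3
v=10: even, acc = 30*2+10 = 70; aux=4
v=7: not even, acc = 70+1 = 71; aux=11
v=14: even, acc = 71*2+14 = 156; aux=12
v=7: not even, acc = 156+1 = 157; aux=19
v=4: even, acc = 157*2+4 = 318; aux=20
v=8: even, acc = 318*2+8 = 644; aux=21
acc+aux = 644+21 = 665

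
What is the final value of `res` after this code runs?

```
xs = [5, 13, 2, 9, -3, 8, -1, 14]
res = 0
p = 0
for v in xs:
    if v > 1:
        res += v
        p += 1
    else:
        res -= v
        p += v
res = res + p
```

v=5: >1, res = 0+5 = 5; p=1
v=13: >1, res = 5+13 = 18; p=2
v=2: >1, res = 18+2 = 20; p=3
v=9: >1, res = 20+9 = 29; p=4
v=-3: not >1, res = 29-(-3) = 32; p=1
v=8: >1, res = 32+8 = 40; p=2
v=-1: not >1, res = 40-(-1) = 41; p=1
v=14: >1, res = 41+14 = 55; p=2
res+p = 55+2 = 57

57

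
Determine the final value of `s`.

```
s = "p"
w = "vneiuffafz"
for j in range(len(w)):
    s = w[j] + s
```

j=0: prepend 'v' → 'vp'
j=1: prepend 'n' → 'nvp'
j=2: prepend 'e' → 'envp'
j=3: prepend 'i' → 'ienvp'
j=4: prepend 'u' → 'uienvp'
j=5: prepend 'f' → 'fuienvp'
j=6: prepend 'f' → 'ffuienvp'
j=7: prepend 'a' → 'affuienvp'
j=8: prepend 'f' → 'faffuienvp'
j=9: prepend 'z' → 'zfaffuienvp'

'zfaffuienvp'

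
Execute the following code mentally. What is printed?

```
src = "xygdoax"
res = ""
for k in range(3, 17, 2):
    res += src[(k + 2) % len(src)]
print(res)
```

k=3: add src[5]='a' → 'a'
k=5: add src[0]='x' → 'ax'
k=7: add src[2]='g' → 'axg'
k=9: add src[4]='o' → 'axgo'
k=11: add src[6]='x' → 'axgox'
k=13: add src[1]='y' → 'axgoxy'
k=15: add src[3]='d' → 'axgoxyd'

axgoxyd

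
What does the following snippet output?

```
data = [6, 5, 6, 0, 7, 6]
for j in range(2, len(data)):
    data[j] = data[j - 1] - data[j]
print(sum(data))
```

j=2: data[2] = 5-6 = -1 → [6, 5, -1, 0, 7, 6]
j=3: data[3] = (-1)-0 = -1 → [6, 5, -1, -1, 7, 6]
j=4: data[4] = (-1)-7 = -8 → [6, 5, -1, -1, -8, 6]
j=5: data[5] = (-8)-6 = -14 → [6, 5, -1, -1, -8, -14]
sum = -13

-13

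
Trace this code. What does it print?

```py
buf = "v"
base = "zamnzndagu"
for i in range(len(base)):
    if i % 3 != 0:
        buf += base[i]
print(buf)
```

vamznag

i=0: skip
i=1: add 'a' → 'va'
i=2: add 'm' → 'vam'
i=3: skip
i=4: add 'z' → 'vamz'
i=5: add 'n' → 'vamzn'
i=6: skip
i=7: add 'a' → 'vamzna'
i=8: add 'g' → 'vamznag'
i=9: skip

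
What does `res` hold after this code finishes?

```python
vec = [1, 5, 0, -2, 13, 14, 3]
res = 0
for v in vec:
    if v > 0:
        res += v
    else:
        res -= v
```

38

v=1: >0, res = 0+1 = 1
v=5: >0, res = 1+5 = 6
v=0: not >0, res = 6-0 = 6
v=-2: not >0, res = 6-(-2) = 8
v=13: >0, res = 8+13 = 21
v=14: >0, res = 21+14 = 35
v=3: >0, res = 35+3 = 38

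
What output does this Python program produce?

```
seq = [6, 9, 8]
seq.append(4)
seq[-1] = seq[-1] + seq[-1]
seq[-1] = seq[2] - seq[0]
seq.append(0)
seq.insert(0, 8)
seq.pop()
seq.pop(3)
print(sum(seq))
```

append 4 → [6, 9, 8, 4]
seq[-1] = seq[-1]+seq[-1] = 4+4 = 8 → [6, 9, 8, 8]
seq[-1] = seq[2]-seq[0] = 8-6 = 2 → [6, 9, 8, 2]
append 0 → [6, 9, 8, 2, 0]
insert 8 at 0 → [8, 6, 9, 8, 2, 0]
pop() removes 0 → [8, 6, 9, 8, 2]
pop(3) removes 8 → [8, 6, 9, 2]
sum = 25

25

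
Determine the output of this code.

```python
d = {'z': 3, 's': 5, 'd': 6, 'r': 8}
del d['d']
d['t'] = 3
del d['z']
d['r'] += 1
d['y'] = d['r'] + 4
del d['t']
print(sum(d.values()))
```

27

del 'd' → {'z': 3, 's': 5, 'r': 8}
d['t'] = 3 → {'z': 3, 's': 5, 'r': 8, 't': 3}
del 'z' → {'s': 5, 'r': 8, 't': 3}
d['r'] = 8+1 = 9 → {'s': 5, 'r': 9, 't': 3}
d['y'] = d['r']+4 = 13 → {'s': 5, 'r': 9, 't': 3, 'y': 13}
del 't' → {'s': 5, 'r': 9, 'y': 13}
sum of values = 27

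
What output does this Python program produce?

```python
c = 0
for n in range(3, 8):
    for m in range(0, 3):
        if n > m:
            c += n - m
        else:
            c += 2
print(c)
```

60

n=3,m=0: 3>0, c = 0+3 = 3
n=3,m=1: 3>1, c = 3+2 = 5
n=3,m=2: 3>2, c = 5+1 = 6
n=4,m=0: 4>0, c = 6+4 = 10
n=4,m=1: 4>1, c = 10+3 = 13
n=4,m=2: 4>2, c = 13+2 = 15
n=5,m=0: 5>0, c = 15+5 = 20
n=5,m=1: 5>1, c = 20+4 = 24
n=5,m=2: 5>2, c = 24+3 = 27
n=6,m=0: 6>0, c = 27+6 = 33
n=6,m=1: 6>1, c = 33+5 = 38
n=6,m=2: 6>2, c = 38+4 = 42
n=7,m=0: 7>0, c = 42+7 = 49
n=7,m=1: 7>1, c = 49+6 = 55
n=7,m=2: 7>2, c = 55+5 = 60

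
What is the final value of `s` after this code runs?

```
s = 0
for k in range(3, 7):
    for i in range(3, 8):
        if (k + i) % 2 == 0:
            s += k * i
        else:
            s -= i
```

k=3,i=3: even sum, s = 0+9 = 9
k=3,i=4: odd sum, s = 9-4 = 5
k=3,i=5: even sum, s = 5+15 = 20
k=3,i=6: odd sum, s = 20-6 = 14
k=3,i=7: even sum, s = 14+21 = 35
k=4,i=3: odd sum, s = 35-3 = 32
k=4,i=4: even sum, s = 32+16 = 48
k=4,i=5: odd sum, s = 48-5 = 43
k=4,i=6: even sum, s = 43+24 = 67
k=4,i=7: odd sum, s = 67-7 = 60
k=5,i=3: even sum, s = 60+15 = 75
k=5,i=4: odd sum, s = 75-4 = 71
k=5,i=5: even sum, s = 71+25 = 96
k=5,i=6: odd sum, s = 96-6 = 90
k=5,i=7: even sum, s = 90+35 = 125
k=6,i=3: odd sum, s = 125-3 = 122
k=6,i=4: even sum, s = 122+24 = 146
k=6,i=5: odd sum, s = 146-5 = 141
k=6,i=6: even sum, s = 141+36 = 177
k=6,i=7: odd sum, s = 177-7 = 170

170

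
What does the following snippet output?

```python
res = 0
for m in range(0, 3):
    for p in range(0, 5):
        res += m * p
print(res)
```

30

m=0,p=0: res = 0+0 = 0
m=0,p=1: res = 0+0 = 0
m=0,p=2: res = 0+0 = 0
m=0,p=3: res = 0+0 = 0
m=0,p=4: res = 0+0 = 0
m=1,p=0: res = 0+0 = 0
m=1,p=1: res = 0+1 = 1
m=1,p=2: res = 1+2 = 3
m=1,p=3: res = 3+3 = 6
m=1,p=4: res = 6+4 = 10
m=2,p=0: res = 10+0 = 10
m=2,p=1: res = 10+2 = 12
m=2,p=2: res = 12+4 = 16
m=2,p=3: res = 16+6 = 22
m=2,p=4: res = 22+8 = 30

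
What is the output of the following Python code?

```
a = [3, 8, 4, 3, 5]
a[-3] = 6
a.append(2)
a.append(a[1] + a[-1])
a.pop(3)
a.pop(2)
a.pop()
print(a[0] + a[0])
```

6

a[-3] = 6 → [3, 8, 6, 3, 5]
append 2 → [3, 8, 6, 3, 5, 2]
append a[1]+a[-1] = 8+2 = 10 → [3, 8, 6, 3, 5, 2, 10]
pop(3) removes 3 → [3, 8, 6, 5, 2, 10]
pop(2) removes 6 → [3, 8, 5, 2, 10]
pop() removes 10 → [3, 8, 5, 2]
a[0]+a[0] = 3+3 = 6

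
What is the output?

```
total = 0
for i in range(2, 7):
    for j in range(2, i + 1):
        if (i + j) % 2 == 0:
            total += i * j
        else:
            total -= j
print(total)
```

130

i=2,j=2: even sum, total = 0+4 = 4
i=3,j=2: odd sum, total = 4-2 = 2
i=3,j=3: even sum, total = 2+9 = 11
i=4,j=2: even sum, total = 11+8 = 19
i=4,j=3: odd sum, total = 19-3 = 16
i=4,j=4: even sum, total = 16+16 = 32
i=5,j=2: odd sum, total = 32-2 = 30
i=5,j=3: even sum, total = 30+15 = 45
i=5,j=4: odd sum, total = 45-4 = 41
i=5,j=5: even sum, total = 41+25 = 66
i=6,j=2: even sum, total = 66+12 = 78
i=6,j=3: odd sum, total = 78-3 = 75
i=6,j=4: even sum, total = 75+24 = 99
i=6,j=5: odd sum, total = 99-5 = 94
i=6,j=6: even sum, total = 94+36 = 130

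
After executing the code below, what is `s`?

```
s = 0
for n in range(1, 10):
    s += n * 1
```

45

n=1: s = 0+1*1 = 1
n=2: s = 1+2*1 = 3
n=3: s = 3+3*1 = 6
n=4: s = 6+4*1 = 10
n=5: s = 10+5*1 = 15
n=6: s = 15+6*1 = 21
n=7: s = 21+7*1 = 28
n=8: s = 28+8*1 = 36
n=9: s = 36+9*1 = 45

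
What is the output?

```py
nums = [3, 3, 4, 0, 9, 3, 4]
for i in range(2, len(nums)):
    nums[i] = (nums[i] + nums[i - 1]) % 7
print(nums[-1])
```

i=2: nums[2] = (4+3)%7 = 0 → [3, 3, 0, 0, 9, 3, 4]
i=3: nums[3] = (0+0)%7 = 0 → [3, 3, 0, 0, 9, 3, 4]
i=4: nums[4] = (9+0)%7 = 2 → [3, 3, 0, 0, 2, 3, 4]
i=5: nums[5] = (3+2)%7 = 5 → [3, 3, 0, 0, 2, 5, 4]
i=6: nums[6] = (4+5)%7 = 2 → [3, 3, 0, 0, 2, 5, 2]

2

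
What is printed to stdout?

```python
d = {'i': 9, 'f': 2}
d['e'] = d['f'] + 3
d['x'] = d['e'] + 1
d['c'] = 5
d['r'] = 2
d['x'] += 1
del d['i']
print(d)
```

d['e'] = d['f']+3 = 5 → {'i': 9, 'f': 2, 'e': 5}
d['x'] = d['e']+1 = 6 → {'i': 9, 'f': 2, 'e': 5, 'x': 6}
d['c'] = 5 → {'i': 9, 'f': 2, 'e': 5, 'x': 6, 'c': 5}
d['r'] = 2 → {'i': 9, 'f': 2, 'e': 5, 'x': 6, 'c': 5, 'r': 2}
d['x'] = 6+1 = 7 → {'i': 9, 'f': 2, 'e': 5, 'x': 7, 'c': 5, 'r': 2}
del 'i' → {'f': 2, 'e': 5, 'x': 7, 'c': 5, 'r': 2}

{'f': 2, 'e': 5, 'x': 7, 'c': 5, 'r': 2}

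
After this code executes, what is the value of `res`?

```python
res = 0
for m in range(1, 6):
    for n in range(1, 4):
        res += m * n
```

90

m=1,n=1: res = 0+1 = 1
m=1,n=2: res = 1+2 = 3
m=1,n=3: res = 3+3 = 6
m=2,n=1: res = 6+2 = 8
m=2,n=2: res = 8+4 = 12
m=2,n=3: res = 12+6 = 18
m=3,n=1: res = 18+3 = 21
m=3,n=2: res = 21+6 = 27
m=3,n=3: res = 27+9 = 36
m=4,n=1: res = 36+4 = 40
m=4,n=2: res = 40+8 = 48
m=4,n=3: res = 48+12 = 60
m=5,n=1: res = 60+5 = 65
m=5,n=2: res = 65+10 = 75
m=5,n=3: res = 75+15 = 90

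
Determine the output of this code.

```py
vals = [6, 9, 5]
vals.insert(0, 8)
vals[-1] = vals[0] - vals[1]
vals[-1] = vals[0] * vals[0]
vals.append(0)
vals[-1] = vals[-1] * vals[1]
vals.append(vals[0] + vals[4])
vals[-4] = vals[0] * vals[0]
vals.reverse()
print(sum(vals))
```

150

insert 8 at 0 → [8, 6, 9, 5]
vals[-1] = vals[0]-vals[1] = 8-6 = 2 → [8, 6, 9, 2]
vals[-1] = vals[0]*vals[0] = 8*8 = 64 → [8, 6, 9, 64]
append 0 → [8, 6, 9, 64, 0]
vals[-1] = vals[-1]*vals[1] = 0*6 = 0 → [8, 6, 9, 64, 0]
append vals[0]+vals[4] = 8+0 = 8 → [8, 6, 9, 64, 0, 8]
vals[-4] = vals[0]*vals[0] = 8*8 = 64 → [8, 6, 64, 64, 0, 8]
reverse → [8, 0, 64, 64, 6, 8]
sum = 150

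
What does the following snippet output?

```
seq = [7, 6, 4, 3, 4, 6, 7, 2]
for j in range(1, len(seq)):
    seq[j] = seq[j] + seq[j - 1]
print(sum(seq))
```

j=1: seq[1] = 6+7 = 13 → [7, 13, 4, 3, 4, 6, 7, 2]
j=2: seq[2] = 4+13 = 17 → [7, 13, 17, 3, 4, 6, 7, 2]
j=3: seq[3] = 3+17 = 20 → [7, 13, 17, 20, 4, 6, 7, 2]
j=4: seq[4] = 4+20 = 24 → [7, 13, 17, 20, 24, 6, 7, 2]
j=5: seq[5] = 6+24 = 30 → [7, 13, 17, 20, 24, 30, 7, 2]
j=6: seq[6] = 7+30 = 37 → [7, 13, 17, 20, 24, 30, 37, 2]
j=7: seq[7] = 2+37 = 39 → [7, 13, 17, 20, 24, 30, 37, 39]
sum = 187

187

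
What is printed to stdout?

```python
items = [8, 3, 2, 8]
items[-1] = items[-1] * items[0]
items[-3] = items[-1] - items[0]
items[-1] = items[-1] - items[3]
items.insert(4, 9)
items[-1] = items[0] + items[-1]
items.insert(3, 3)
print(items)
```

[8, 56, 2, 3, 0, 17]

items[-1] = items[-1]*items[0] = 8*8 = 64 → [8, 3, 2, 64]
items[-3] = items[-1]-items[0] = 64-8 = 56 → [8, 56, 2, 64]
items[-1] = items[-1]-items[3] = 64-64 = 0 → [8, 56, 2, 0]
insert 9 at 4 → [8, 56, 2, 0, 9]
items[-1] = items[0]+items[-1] = 8+9 = 17 → [8, 56, 2, 0, 17]
insert 3 at 3 → [8, 56, 2, 3, 0, 17]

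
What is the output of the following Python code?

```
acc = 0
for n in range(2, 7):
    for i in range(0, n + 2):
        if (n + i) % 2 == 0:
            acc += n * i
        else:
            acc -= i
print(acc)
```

n=2,i=0: even sum, acc = 0+0 = 0
n=2,i=1: odd sum, acc = 0-1 = -1
n=2,i=2: even sum, acc = (-1)+4 = 3
n=2,i=3: odd sum, acc = 3-3 = 0
n=3,i=0: odd sum, acc = 0-0 = 0
n=3,i=1: even sum, acc = 0+3 = 3
n=3,i=2: odd sum, acc = 3-2 = 1
n=3,i=3: even sum, acc = 1+9 = 10
n=3,i=4: odd sum, acc = 10-4 = 6
n=4,i=0: even sum, acc = 6+0 = 6
n=4,i=1: odd sum, acc = 6-1 = 5
n=4,i=2: even sum, acc = 5+8 = 13
n=4,i=3: odd sum, acc = 13-3 = 10
n=4,i=4: even sum, acc = 10+16 = 26
n=4,i=5: odd sum, acc = 26-5 = 21
n=5,i=0: odd sum, acc = 21-0 = 21
n=5,i=1: even sum, acc = 21+5 = 26
n=5,i=2: odd sum, acc = 26-2 = 24
n=5,i=3: even sum, acc = 24+15 = 39
n=5,i=4: odd sum, acc = 39-4 = 35
n=5,i=5: even sum, acc = 35+25 = 60
n=5,i=6: odd sum, acc = 60-6 = 54
n=6,i=0: even sum, acc = 54+0 = 54
n=6,i=1: odd sum, acc = 54-1 = 53
n=6,i=2: even sum, acc = 53+12 = 65
n=6,i=3: odd sum, acc = 65-3 = 62
n=6,i=4: even sum, acc = 62+24 = 86
n=6,i=5: odd sum, acc = 86-5 = 81
n=6,i=6: even sum, acc = 81+36 = 117
n=6,i=7: odd sum, acc = 117-7 = 110

110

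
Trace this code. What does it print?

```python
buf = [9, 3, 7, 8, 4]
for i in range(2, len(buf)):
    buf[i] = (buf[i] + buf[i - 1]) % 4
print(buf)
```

i=2: buf[2] = (7+3)%4 = 2 → [9, 3, 2, 8, 4]
i=3: buf[3] = (8+2)%4 = 2 → [9, 3, 2, 2, 4]
i=4: buf[4] = (4+2)%4 = 2 → [9, 3, 2, 2, 2]

[9, 3, 2, 2, 2]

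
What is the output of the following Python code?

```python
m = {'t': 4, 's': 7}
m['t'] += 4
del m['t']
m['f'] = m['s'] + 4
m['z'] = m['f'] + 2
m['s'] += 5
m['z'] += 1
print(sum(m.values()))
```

m['t'] = 4+4 = 8 → {'t': 8, 's': 7}
del 't' → {'s': 7}
m['f'] = m['s']+4 = 11 → {'s': 7, 'f': 11}
m['z'] = m['f']+2 = 13 → {'s': 7, 'f': 11, 'z': 13}
m['s'] = 7+5 = 12 → {'s': 12, 'f': 11, 'z': 13}
m['z'] = 13+1 = 14 → {'s': 12, 'f': 11, 'z': 14}
sum of values = 37

37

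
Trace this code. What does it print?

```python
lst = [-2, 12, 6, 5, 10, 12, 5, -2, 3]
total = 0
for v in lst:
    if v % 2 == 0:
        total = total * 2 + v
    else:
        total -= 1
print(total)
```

v=-2: even, total = 0*2+(-2) = -2
v=12: even, total = (-2)*2+12 = 8
v=6: even, total = 8*2+6 = 22
v=5: not even, total = 22-1 = 21
v=10: even, total = 21*2+10 = 52
v=12: even, total = 52*2+12 = 116
v=5: not even, total = 116-1 = 115
v=-2: even, total = 115*2+(-2) = 228
v=3: not even, total = 228-1 = 227

227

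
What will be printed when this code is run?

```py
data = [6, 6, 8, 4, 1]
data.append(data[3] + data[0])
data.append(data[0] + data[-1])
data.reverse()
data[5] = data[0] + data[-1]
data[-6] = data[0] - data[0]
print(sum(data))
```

57

append data[3]+data[0] = 4+6 = 10 → [6, 6, 8, 4, 1, 10]
append data[0]+data[-1] = 6+10 = 16 → [6, 6, 8, 4, 1, 10, 16]
reverse → [16, 10, 1, 4, 8, 6, 6]
data[5] = data[0]+data[-1] = 16+6 = 22 → [16, 10, 1, 4, 8, 22, 6]
data[-6] = data[0]-data[0] = 16-16 = 0 → [16, 0, 1, 4, 8, 22, 6]
sum = 57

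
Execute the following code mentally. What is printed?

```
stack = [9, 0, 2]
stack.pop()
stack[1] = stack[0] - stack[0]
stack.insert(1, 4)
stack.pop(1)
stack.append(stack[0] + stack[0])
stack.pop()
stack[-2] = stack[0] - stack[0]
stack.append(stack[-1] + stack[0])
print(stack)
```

pop() removes 2 → [9, 0]
stack[1] = stack[0]-stack[0] = 9-9 = 0 → [9, 0]
insert 4 at 1 → [9, 4, 0]
pop(1) removes 4 → [9, 0]
append stack[0]+stack[0] = 9+9 = 18 → [9, 0, 18]
pop() removes 18 → [9, 0]
stack[-2] = stack[0]-stack[0] = 9-9 = 0 → [0, 0]
append stack[-1]+stack[0] = 0+0 = 0 → [0, 0, 0]

[0, 0, 0]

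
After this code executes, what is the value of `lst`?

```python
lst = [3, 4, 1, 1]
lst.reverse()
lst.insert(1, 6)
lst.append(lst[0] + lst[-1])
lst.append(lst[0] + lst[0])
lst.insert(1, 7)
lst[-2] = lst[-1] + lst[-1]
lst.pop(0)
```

[7, 6, 1, 4, 3, 4, 2]

reverse → [1, 1, 4, 3]
insert 6 at 1 → [1, 6, 1, 4, 3]
append lst[0]+lst[-1] = 1+3 = 4 → [1, 6, 1, 4, 3, 4]
append lst[0]+lst[0] = 1+1 = 2 → [1, 6, 1, 4, 3, 4, 2]
insert 7 at 1 → [1, 7, 6, 1, 4, 3, 4, 2]
lst[-2] = lst[-1]+lst[-1] = 2+2 = 4 → [1, 7, 6, 1, 4, 3, 4, 2]
pop(0) removes 1 → [7, 6, 1, 4, 3, 4, 2]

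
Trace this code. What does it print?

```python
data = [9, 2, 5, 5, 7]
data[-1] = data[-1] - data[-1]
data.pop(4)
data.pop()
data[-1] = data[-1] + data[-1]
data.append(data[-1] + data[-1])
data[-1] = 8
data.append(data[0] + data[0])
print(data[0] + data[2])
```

19

data[-1] = data[-1]-data[-1] = 7-7 = 0 → [9, 2, 5, 5, 0]
pop(4) removes 0 → [9, 2, 5, 5]
pop() removes 5 → [9, 2, 5]
data[-1] = data[-1]+data[-1] = 5+5 = 10 → [9, 2, 10]
append data[-1]+data[-1] = 10+10 = 20 → [9, 2, 10, 20]
data[-1] = 8 → [9, 2, 10, 8]
append data[0]+data[0] = 9+9 = 18 → [9, 2, 10, 8, 18]
data[0]+data[2] = 9+10 = 19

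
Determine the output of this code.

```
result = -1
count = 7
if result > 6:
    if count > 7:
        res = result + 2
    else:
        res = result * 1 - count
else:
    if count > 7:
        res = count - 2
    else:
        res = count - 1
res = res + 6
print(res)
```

12

result=-1, count=7
result > 6 is False; count > 7 is False
→ res = count - 1 = 6
res = 6+6 = 12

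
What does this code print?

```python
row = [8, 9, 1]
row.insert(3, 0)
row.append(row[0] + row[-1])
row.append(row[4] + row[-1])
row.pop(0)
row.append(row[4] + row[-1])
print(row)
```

[9, 1, 0, 8, 16, 32]

insert 0 at 3 → [8, 9, 1, 0]
append row[0]+row[-1] = 8+0 = 8 → [8, 9, 1, 0, 8]
append row[4]+row[-1] = 8+8 = 16 → [8, 9, 1, 0, 8, 16]
pop(0) removes 8 → [9, 1, 0, 8, 16]
append row[4]+row[-1] = 16+16 = 32 → [9, 1, 0, 8, 16, 32]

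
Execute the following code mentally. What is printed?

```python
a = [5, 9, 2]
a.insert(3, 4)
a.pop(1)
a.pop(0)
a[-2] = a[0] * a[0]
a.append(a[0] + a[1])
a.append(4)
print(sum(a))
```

insert 4 at 3 → [5, 9, 2, 4]
pop(1) removes 9 → [5, 2, 4]
pop(0) removes 5 → [2, 4]
a[-2] = a[0]*a[0] = 2*2 = 4 → [4, 4]
append a[0]+a[1] = 4+4 = 8 → [4, 4, 8]
append 4 → [4, 4, 8, 4]
sum = 20

20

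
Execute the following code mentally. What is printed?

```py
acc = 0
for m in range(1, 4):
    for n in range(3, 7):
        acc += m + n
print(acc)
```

78

m=1,n=3: acc = 0+4 = 4
m=1,n=4: acc = 4+5 = 9
m=1,n=5: acc = 9+6 = 15
m=1,n=6: acc = 15+7 = 22
m=2,n=3: acc = 22+5 = 27
m=2,n=4: acc = 27+6 = 33
m=2,n=5: acc = 33+7 = 40
m=2,n=6: acc = 40+8 = 48
m=3,n=3: acc = 48+6 = 54
m=3,n=4: acc = 54+7 = 61
m=3,n=5: acc = 61+8 = 69
m=3,n=6: acc = 69+9 = 78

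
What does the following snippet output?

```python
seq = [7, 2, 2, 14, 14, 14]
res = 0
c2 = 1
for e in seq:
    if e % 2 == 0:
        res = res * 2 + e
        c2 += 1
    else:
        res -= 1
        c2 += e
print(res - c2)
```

e=7: not even, res = 0-1 = -1; c2=8
e=2: even, res = (-1)*2+2 = 0; c2=9
e=2: even, res = 0*2+2 = 2; c2=10
e=14: even, res = 2*2+14 = 18; c2=11
e=14: even, res = 18*2+14 = 50; c2=12
e=14: even, res = 50*2+14 = 114; c2=13
res-c2 = 114-13 = 101

101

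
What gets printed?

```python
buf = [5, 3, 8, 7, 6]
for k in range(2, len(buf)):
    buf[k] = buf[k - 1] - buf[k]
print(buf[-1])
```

k=2: buf[2] = 3-8 = -5 → [5, 3, -5, 7, 6]
k=3: buf[3] = (-5)-7 = -12 → [5, 3, -5, -12, 6]
k=4: buf[4] = (-12)-6 = -18 → [5, 3, -5, -12, -18]

-18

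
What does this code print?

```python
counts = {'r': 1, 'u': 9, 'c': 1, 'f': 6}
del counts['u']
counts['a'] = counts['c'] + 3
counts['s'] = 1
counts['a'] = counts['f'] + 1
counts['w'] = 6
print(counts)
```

del 'u' → {'r': 1, 'c': 1, 'f': 6}
counts['a'] = counts['c']+3 = 4 → {'r': 1, 'c': 1, 'f': 6, 'a': 4}
counts['s'] = 1 → {'r': 1, 'c': 1, 'f': 6, 'a': 4, 's': 1}
counts['a'] = counts['f']+1 = 7 → {'r': 1, 'c': 1, 'f': 6, 'a': 7, 's': 1}
counts['w'] = 6 → {'r': 1, 'c': 1, 'f': 6, 'a': 7, 's': 1, 'w': 6}

{'r': 1, 'c': 1, 'f': 6, 'a': 7, 's': 1, 'w': 6}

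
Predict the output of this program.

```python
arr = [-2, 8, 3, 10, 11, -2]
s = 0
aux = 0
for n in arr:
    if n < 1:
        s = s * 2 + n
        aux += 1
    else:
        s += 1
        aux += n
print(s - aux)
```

n=-2: <1, s = 0*2+(-2) = -2; aux=1
n=8: not <1, s = (-2)+1 = -1; aux=9
n=3: not <1, s = (-1)+1 = 0; aux=12
n=10: not <1, s = 0+1 = 1; aux=22
n=11: not <1, s = 1+1 = 2; aux=33
n=-2: <1, s = 2*2+(-2) = 2; aux=34
s-aux = 2-34 = -32

-32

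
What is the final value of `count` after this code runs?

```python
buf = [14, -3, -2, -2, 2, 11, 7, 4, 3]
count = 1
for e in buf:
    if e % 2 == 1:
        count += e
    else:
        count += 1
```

e=14: not odd, count = 1+1 = 2
e=-3: odd, count = 2+(-3) = -1
e=-2: not odd, count = (-1)+1 = 0
e=-2: not odd, count = 0+1 = 1
e=2: not odd, count = 1+1 = 2
e=11: odd, count = 2+11 = 13
e=7: odd, count = 13+7 = 20
e=4: not odd, count = 20+1 = 21
e=3: odd, count = 21+3 = 24

24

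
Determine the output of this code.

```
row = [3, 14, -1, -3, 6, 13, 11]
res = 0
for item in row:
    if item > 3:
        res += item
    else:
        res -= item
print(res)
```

item=3: not >3, res = 0-3 = -3
item=14: >3, res = (-3)+14 = 11
item=-1: not >3, res = 11-(-1) = 12
item=-3: not >3, res = 12-(-3) = 15
item=6: >3, res = 15+6 = 21
item=13: >3, res = 21+13 = 34
item=11: >3, res = 34+11 = 45

45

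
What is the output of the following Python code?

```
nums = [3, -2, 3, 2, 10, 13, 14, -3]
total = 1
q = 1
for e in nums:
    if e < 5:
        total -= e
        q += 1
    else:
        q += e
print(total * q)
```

e=3: <5, total = 1-3 = -2; q=2
e=-2: <5, total = (-2)-(-2) = 0; q=3
e=3: <5, total = 0-3 = -3; q=4
e=2: <5, total = (-3)-2 = -5; q=5
e=10: not <5; q=15
e=13: not <5; q=28
e=14: not <5; q=42
e=-3: <5, total = (-5)-(-3) = -2; q=43
total*q = (-2)*43 = -86

-86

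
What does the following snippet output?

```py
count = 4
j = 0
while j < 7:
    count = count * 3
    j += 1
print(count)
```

8748

j=0: count = 4*3 = 12
j=1: count = 12*3 = 36
j=2: count = 36*3 = 108
j=3: count = 108*3 = 324
j=4: count = 324*3 = 972
j=5: count = 972*3 = 2916
j=6: count = 2916*3 = 8748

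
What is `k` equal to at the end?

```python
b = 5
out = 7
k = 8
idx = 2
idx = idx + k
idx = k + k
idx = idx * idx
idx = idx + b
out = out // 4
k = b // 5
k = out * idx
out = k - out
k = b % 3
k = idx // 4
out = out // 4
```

idx = 2+8 = 10
idx = 8+8 = 16
idx = 16*16 = 256
idx = 256+5 = 261
out = 7//4 = 1
k = 5//5 = 1
k = 1*261 = 261
out = 261-1 = 260
k = 5%3 = 2
k = 261//4 = 65
out = 260//4 = 65

65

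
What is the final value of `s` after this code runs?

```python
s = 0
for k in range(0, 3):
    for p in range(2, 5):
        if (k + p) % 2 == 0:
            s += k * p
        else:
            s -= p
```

k=0,p=2: even sum, s = 0+0 = 0
k=0,p=3: odd sum, s = 0-3 = -3
k=0,p=4: even sum, s = (-3)+0 = -3
k=1,p=2: odd sum, s = (-3)-2 = -5
k=1,p=3: even sum, s = (-5)+3 = -2
k=1,p=4: odd sum, s = (-2)-4 = -6
k=2,p=2: even sum, s = (-6)+4 = -2
k=2,p=3: odd sum, s = (-2)-3 = -5
k=2,p=4: even sum, s = (-5)+8 = 3

3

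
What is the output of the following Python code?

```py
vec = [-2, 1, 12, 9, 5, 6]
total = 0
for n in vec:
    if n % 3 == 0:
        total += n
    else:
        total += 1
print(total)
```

n=-2: not %3==0, total = 0+1 = 1
n=1: not %3==0, total = 1+1 = 2
n=12: %3==0, total = 2+12 = 14
n=9: %3==0, total = 14+9 = 23
n=5: not %3==0, total = 23+1 = 24
n=6: %3==0, total = 24+6 = 30

30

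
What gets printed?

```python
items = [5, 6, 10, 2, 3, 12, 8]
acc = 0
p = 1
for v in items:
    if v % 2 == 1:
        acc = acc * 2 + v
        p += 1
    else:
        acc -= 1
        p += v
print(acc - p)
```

-36

v=5: odd, acc = 0*2+5 = 5; p=2
v=6: not odd, acc = 5-1 = 4; p=8
v=10: not odd, acc = 4-1 = 3; p=18
v=2: not odd, acc = 3-1 = 2; p=20
v=3: odd, acc = 2*2+3 = 7; p=21
v=12: not odd, acc = 7-1 = 6; p=33
v=8: not odd, acc = 6-1 = 5; p=41
acc-p = 5-41 = -36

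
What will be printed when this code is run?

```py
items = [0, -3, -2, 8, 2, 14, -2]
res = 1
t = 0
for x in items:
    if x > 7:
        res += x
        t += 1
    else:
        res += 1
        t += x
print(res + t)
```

x=0: not >7, res = 1+1 = 2; t=0
x=-3: not >7, res = 2+1 = 3; t=-3
x=-2: not >7, res = 3+1 = 4; t=-5
x=8: >7, res = 4+8 = 12; t=-4
x=2: not >7, res = 12+1 = 13; t=-2
x=14: >7, res = 13+14 = 27; t=-1
x=-2: not >7, res = 27+1 = 28; t=-3
res+t = 28+(-3) = 25

25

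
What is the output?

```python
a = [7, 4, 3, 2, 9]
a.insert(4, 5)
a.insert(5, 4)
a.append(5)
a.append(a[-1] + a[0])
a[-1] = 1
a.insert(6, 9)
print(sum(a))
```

49

insert 5 at 4 → [7, 4, 3, 2, 5, 9]
insert 4 at 5 → [7, 4, 3, 2, 5, 4, 9]
append 5 → [7, 4, 3, 2, 5, 4, 9, 5]
append a[-1]+a[0] = 5+7 = 12 → [7, 4, 3, 2, 5, 4, 9, 5, 12]
a[-1] = 1 → [7, 4, 3, 2, 5, 4, 9, 5, 1]
insert 9 at 6 → [7, 4, 3, 2, 5, 4, 9, 9, 5, 1]
sum = 49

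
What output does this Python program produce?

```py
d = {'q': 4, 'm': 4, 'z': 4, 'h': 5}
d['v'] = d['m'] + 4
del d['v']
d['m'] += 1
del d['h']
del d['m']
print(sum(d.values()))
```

d['v'] = d['m']+4 = 8 → {'q': 4, 'm': 4, 'z': 4, 'h': 5, 'v': 8}
del 'v' → {'q': 4, 'm': 4, 'z': 4, 'h': 5}
d['m'] = 4+1 = 5 → {'q': 4, 'm': 5, 'z': 4, 'h': 5}
del 'h' → {'q': 4, 'm': 5, 'z': 4}
del 'm' → {'q': 4, 'z': 4}
sum of values = 8

8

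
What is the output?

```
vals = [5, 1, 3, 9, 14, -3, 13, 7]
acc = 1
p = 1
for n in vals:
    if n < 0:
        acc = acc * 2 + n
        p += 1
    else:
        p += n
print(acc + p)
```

n=5: not <0; p=6
n=1: not <0; p=7
n=3: not <0; p=10
n=9: not <0; p=19
n=14: not <0; p=33
n=-3: <0, acc = 1*2+(-3) = -1; p=34
n=13: not <0; p=47
n=7: not <0; p=54
acc+p = (-1)+54 = 53

53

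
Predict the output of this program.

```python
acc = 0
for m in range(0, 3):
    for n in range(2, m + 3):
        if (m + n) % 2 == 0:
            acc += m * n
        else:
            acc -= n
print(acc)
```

m=0,n=2: even sum, acc = 0+0 = 0
m=1,n=2: odd sum, acc = 0-2 = -2
m=1,n=3: even sum, acc = (-2)+3 = 1
m=2,n=2: even sum, acc = 1+4 = 5
m=2,n=3: odd sum, acc = 5-3 = 2
m=2,n=4: even sum, acc = 2+8 = 10

10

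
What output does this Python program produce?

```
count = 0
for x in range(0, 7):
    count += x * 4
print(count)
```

x=0: count = 0+0*4 = 0
x=1: count = 0+1*4 = 4
x=2: count = 4+2*4 = 12
x=3: count = 12+3*4 = 24
x=4: count = 24+4*4 = 40
x=5: count = 40+5*4 = 60
x=6: count = 60+6*4 = 84

84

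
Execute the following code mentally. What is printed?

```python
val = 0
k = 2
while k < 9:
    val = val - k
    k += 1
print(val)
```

k=2: val = 0-2 = -2
k=3: val = (-2)-3 = -5
k=4: val = (-5)-4 = -9
k=5: val = (-9)-5 = -14
k=6: val = (-14)-6 = -20
k=7: val = (-20)-7 = -27
k=8: val = (-27)-8 = -35

-35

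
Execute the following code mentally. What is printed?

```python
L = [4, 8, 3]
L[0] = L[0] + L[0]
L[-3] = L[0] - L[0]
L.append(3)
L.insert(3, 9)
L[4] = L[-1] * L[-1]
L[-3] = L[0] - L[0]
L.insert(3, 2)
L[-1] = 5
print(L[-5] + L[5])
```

13

L[0] = L[0]+L[0] = 4+4 = 8 → [8, 8, 3]
L[-3] = L[0]-L[0] = 8-8 = 0 → [0, 8, 3]
append 3 → [0, 8, 3, 3]
insert 9 at 3 → [0, 8, 3, 9, 3]
L[4] = L[-1]*L[-1] = 3*3 = 9 → [0, 8, 3, 9, 9]
L[-3] = L[0]-L[0] = 0-0 = 0 → [0, 8, 0, 9, 9]
insert 2 at 3 → [0, 8, 0, 2, 9, 9]
L[-1] = 5 → [0, 8, 0, 2, 9, 5]
L[-5]+L[5] = 8+5 = 13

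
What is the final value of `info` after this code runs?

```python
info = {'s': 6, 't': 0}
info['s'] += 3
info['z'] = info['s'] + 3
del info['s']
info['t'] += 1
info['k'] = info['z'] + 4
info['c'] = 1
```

info['s'] = 6+3 = 9 → {'s': 9, 't': 0}
info['z'] = info['s']+3 = 12 → {'s': 9, 't': 0, 'z': 12}
del 's' → {'t': 0, 'z': 12}
info['t'] = 0+1 = 1 → {'t': 1, 'z': 12}
info['k'] = info['z']+4 = 16 → {'t': 1, 'z': 12, 'k': 16}
info['c'] = 1 → {'t': 1, 'z': 12, 'k': 16, 'c': 1}

{'t': 1, 'z': 12, 'k': 16, 'c': 1}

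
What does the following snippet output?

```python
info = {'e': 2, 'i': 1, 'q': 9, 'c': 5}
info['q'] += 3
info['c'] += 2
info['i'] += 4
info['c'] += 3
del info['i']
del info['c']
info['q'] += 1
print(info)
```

{'e': 2, 'q': 13}

info['q'] = 9+3 = 12 → {'e': 2, 'i': 1, 'q': 12, 'c': 5}
info['c'] = 5+2 = 7 → {'e': 2, 'i': 1, 'q': 12, 'c': 7}
info['i'] = 1+4 = 5 → {'e': 2, 'i': 5, 'q': 12, 'c': 7}
info['c'] = 7+3 = 10 → {'e': 2, 'i': 5, 'q': 12, 'c': 10}
del 'i' → {'e': 2, 'q': 12, 'c': 10}
del 'c' → {'e': 2, 'q': 12}
info['q'] = 12+1 = 13 → {'e': 2, 'q': 13}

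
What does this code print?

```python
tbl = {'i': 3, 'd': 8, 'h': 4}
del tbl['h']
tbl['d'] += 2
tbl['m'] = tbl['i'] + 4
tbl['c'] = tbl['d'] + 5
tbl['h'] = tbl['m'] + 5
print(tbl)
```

del 'h' → {'i': 3, 'd': 8}
tbl['d'] = 8+2 = 10 → {'i': 3, 'd': 10}
tbl['m'] = tbl['i']+4 = 7 → {'i': 3, 'd': 10, 'm': 7}
tbl['c'] = tbl['d']+5 = 15 → {'i': 3, 'd': 10, 'm': 7, 'c': 15}
tbl['h'] = tbl['m']+5 = 12 → {'i': 3, 'd': 10, 'm': 7, 'c': 15, 'h': 12}

{'i': 3, 'd': 10, 'm': 7, 'c': 15, 'h': 12}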